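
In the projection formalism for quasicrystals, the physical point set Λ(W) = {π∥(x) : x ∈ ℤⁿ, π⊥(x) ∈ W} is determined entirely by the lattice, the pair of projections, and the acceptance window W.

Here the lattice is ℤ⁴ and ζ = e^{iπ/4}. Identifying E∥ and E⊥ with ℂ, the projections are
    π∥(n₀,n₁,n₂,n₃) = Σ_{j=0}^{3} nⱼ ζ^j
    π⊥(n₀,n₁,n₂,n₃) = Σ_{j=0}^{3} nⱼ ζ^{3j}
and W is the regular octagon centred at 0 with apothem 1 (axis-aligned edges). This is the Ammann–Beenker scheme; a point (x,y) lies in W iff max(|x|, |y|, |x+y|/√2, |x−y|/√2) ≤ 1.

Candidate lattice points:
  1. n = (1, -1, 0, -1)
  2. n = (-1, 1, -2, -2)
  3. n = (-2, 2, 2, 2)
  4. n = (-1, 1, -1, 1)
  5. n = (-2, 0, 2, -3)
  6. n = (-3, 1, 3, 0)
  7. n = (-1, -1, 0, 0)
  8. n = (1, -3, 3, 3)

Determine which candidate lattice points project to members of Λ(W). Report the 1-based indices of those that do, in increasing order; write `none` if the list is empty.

7

π⊥(n) = n₀ + n₁ζ³ + n₂ζ⁶ + n₃ζ⁹ where ζ = e^{iπ/4}.
candidate 1: n = (1, -1, 0, -1) → π⊥ ≈ (+1.0000, -1.4142); max(|x|,|y|,|x±y|/√2) = 1.7071 > 1 ⇒ ∉ W
candidate 2: n = (-1, 1, -2, -2) → π⊥ ≈ (-3.1213, +1.2929); max(|x|,|y|,|x±y|/√2) = 3.1213 > 1 ⇒ ∉ W
candidate 3: n = (-2, 2, 2, 2) → π⊥ ≈ (-2.0000, +0.8284); max(|x|,|y|,|x±y|/√2) = 2.0000 > 1 ⇒ ∉ W
candidate 4: n = (-1, 1, -1, 1) → π⊥ ≈ (-1.0000, +2.4142); max(|x|,|y|,|x±y|/√2) = 2.4142 > 1 ⇒ ∉ W
candidate 5: n = (-2, 0, 2, -3) → π⊥ ≈ (-4.1213, -4.1213); max(|x|,|y|,|x±y|/√2) = 5.8284 > 1 ⇒ ∉ W
candidate 6: n = (-3, 1, 3, 0) → π⊥ ≈ (-3.7071, -2.2929); max(|x|,|y|,|x±y|/√2) = 4.2426 > 1 ⇒ ∉ W
candidate 7: n = (-1, -1, 0, 0) → π⊥ ≈ (-0.2929, -0.7071); max(|x|,|y|,|x±y|/√2) = 0.7071 ≤ 1 ⇒ ∈ W
candidate 8: n = (1, -3, 3, 3) → π⊥ ≈ (+5.2426, -3.0000); max(|x|,|y|,|x±y|/√2) = 5.8284 > 1 ⇒ ∉ W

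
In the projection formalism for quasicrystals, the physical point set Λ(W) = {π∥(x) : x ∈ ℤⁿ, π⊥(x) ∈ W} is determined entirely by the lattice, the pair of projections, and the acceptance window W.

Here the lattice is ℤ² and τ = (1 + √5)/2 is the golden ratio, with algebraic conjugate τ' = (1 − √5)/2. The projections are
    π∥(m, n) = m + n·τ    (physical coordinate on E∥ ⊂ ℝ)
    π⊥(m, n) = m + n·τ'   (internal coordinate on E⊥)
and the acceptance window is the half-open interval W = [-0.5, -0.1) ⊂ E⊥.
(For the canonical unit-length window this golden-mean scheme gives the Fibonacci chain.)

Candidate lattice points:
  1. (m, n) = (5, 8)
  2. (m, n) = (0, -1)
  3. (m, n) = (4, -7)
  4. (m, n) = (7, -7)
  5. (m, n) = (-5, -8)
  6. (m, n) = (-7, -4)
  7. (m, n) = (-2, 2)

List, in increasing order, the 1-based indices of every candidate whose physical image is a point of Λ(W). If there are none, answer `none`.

none

Compute τ' = (1−√5)/2 = -0.6180, so π⊥(m,n) = m -0.6180·n.
[1] lift (5,8): star map gives 0.0557; window check -0.5 ≤ 0.0557 < -0.1 is false → out
[2] lift (0,-1): star map gives 0.6180; window check -0.5 ≤ 0.6180 < -0.1 is false → out
[3] lift (4,-7): star map gives 8.3262; window check -0.5 ≤ 8.3262 < -0.1 is false → out
[4] lift (7,-7): star map gives 11.3262; window check -0.5 ≤ 11.3262 < -0.1 is false → out
[5] lift (-5,-8): star map gives -0.0557; window check -0.5 ≤ -0.0557 < -0.1 is false → out
[6] lift (-7,-4): star map gives -4.5279; window check -0.5 ≤ -4.5279 < -0.1 is false → out
[7] lift (-2,2): star map gives -3.2361; window check -0.5 ≤ -3.2361 < -0.1 is false → out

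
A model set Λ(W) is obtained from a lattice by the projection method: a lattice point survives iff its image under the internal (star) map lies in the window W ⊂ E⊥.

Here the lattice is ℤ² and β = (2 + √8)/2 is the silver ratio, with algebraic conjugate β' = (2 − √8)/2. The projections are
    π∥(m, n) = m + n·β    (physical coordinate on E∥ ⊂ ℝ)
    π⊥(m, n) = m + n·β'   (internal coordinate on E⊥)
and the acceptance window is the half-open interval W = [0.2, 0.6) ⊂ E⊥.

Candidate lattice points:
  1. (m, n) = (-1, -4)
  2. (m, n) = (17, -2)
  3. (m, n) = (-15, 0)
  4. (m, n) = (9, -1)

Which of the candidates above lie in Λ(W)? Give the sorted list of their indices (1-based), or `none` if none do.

none

β' = (2−√8)/2 ≈ -0.4142.
[1] lift (-1,-4): star map gives 0.6569; window check 0.2 ≤ 0.6569 < 0.6 is false → out
[2] lift (17,-2): star map gives 17.8284; window check 0.2 ≤ 17.8284 < 0.6 is false → out
[3] lift (-15,0): star map gives -15.0000; window check 0.2 ≤ -15.0000 < 0.6 is false → out
[4] lift (9,-1): star map gives 9.4142; window check 0.2 ≤ 9.4142 < 0.6 is false → out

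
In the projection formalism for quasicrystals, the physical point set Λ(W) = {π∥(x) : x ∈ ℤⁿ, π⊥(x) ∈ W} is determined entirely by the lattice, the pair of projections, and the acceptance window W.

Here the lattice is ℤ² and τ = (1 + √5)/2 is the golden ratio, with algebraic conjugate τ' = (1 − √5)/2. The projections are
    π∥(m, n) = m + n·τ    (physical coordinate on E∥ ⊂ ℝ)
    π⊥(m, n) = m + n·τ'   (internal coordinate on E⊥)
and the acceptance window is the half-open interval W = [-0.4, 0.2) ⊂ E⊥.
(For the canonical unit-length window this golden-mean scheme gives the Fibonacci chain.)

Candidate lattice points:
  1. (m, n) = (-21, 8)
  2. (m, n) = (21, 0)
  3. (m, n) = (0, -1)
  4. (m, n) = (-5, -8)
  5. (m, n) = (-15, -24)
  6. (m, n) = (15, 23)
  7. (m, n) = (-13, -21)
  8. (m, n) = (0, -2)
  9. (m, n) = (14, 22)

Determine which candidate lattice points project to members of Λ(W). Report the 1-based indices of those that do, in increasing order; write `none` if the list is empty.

τ' = (1−√5)/2 ≈ -0.618034.
candidate 1: (m,n)=(-21,8) → π∥ = -21+8·τ ≈ -8.055728, π⊥ = -21+8·τ' ≈ -25.944272 ∉ [-0.4, 0.2) ⇒ out
candidate 2: (m,n)=(21,0) → π∥ = 21+0·τ ≈ 21.000000, π⊥ = 21+0·τ' ≈ 21.000000 ∉ [-0.4, 0.2) ⇒ out
candidate 3: (m,n)=(0,-1) → π∥ = 0-1·τ ≈ -1.618034, π⊥ = 0-1·τ' ≈ 0.618034 ∉ [-0.4, 0.2) ⇒ out
candidate 4: (m,n)=(-5,-8) → π∥ = -5-8·τ ≈ -17.944272, π⊥ = -5-8·τ' ≈ -0.055728 ∈ [-0.4, 0.2) ⇒ IN Λ
candidate 5: (m,n)=(-15,-24) → π∥ = -15-24·τ ≈ -53.832816, π⊥ = -15-24·τ' ≈ -0.167184 ∈ [-0.4, 0.2) ⇒ IN Λ
candidate 6: (m,n)=(15,23) → π∥ = 15+23·τ ≈ 52.214782, π⊥ = 15+23·τ' ≈ 0.785218 ∉ [-0.4, 0.2) ⇒ out
candidate 7: (m,n)=(-13,-21) → π∥ = -13-21·τ ≈ -46.978714, π⊥ = -13-21·τ' ≈ -0.021286 ∈ [-0.4, 0.2) ⇒ IN Λ
candidate 8: (m,n)=(0,-2) → π∥ = 0-2·τ ≈ -3.236068, π⊥ = 0-2·τ' ≈ 1.236068 ∉ [-0.4, 0.2) ⇒ out
candidate 9: (m,n)=(14,22) → π∥ = 14+22·τ ≈ 49.596748, π⊥ = 14+22·τ' ≈ 0.403252 ∉ [-0.4, 0.2) ⇒ out

4, 5, 7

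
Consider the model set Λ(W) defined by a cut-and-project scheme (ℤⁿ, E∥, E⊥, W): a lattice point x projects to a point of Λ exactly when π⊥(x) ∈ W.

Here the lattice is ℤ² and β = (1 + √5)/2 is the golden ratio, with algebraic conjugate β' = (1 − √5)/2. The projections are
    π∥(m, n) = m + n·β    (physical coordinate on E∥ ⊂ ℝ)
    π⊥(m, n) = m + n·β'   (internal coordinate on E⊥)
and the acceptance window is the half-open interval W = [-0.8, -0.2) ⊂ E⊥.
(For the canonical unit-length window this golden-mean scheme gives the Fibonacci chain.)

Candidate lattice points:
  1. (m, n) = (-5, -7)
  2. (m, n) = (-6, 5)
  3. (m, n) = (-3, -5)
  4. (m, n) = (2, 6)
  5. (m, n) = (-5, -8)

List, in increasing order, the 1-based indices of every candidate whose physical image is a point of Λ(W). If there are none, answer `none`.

β' = (1−√5)/2 ≈ -0.618034.
candidate 1: (m,n)=(-5,-7) → π∥ = -5-7·β ≈ -16.326238, π⊥ = -5-7·β' ≈ -0.673762 ∈ [-0.8, -0.2) ⇒ IN Λ
candidate 2: (m,n)=(-6,5) → π∥ = -6+5·β ≈ 2.090170, π⊥ = -6+5·β' ≈ -9.090170 ∉ [-0.8, -0.2) ⇒ out
candidate 3: (m,n)=(-3,-5) → π∥ = -3-5·β ≈ -11.090170, π⊥ = -3-5·β' ≈ 0.090170 ∉ [-0.8, -0.2) ⇒ out
candidate 4: (m,n)=(2,6) → π∥ = 2+6·β ≈ 11.708204, π⊥ = 2+6·β' ≈ -1.708204 ∉ [-0.8, -0.2) ⇒ out
candidate 5: (m,n)=(-5,-8) → π∥ = -5-8·β ≈ -17.944272, π⊥ = -5-8·β' ≈ -0.055728 ∉ [-0.8, -0.2) ⇒ out

1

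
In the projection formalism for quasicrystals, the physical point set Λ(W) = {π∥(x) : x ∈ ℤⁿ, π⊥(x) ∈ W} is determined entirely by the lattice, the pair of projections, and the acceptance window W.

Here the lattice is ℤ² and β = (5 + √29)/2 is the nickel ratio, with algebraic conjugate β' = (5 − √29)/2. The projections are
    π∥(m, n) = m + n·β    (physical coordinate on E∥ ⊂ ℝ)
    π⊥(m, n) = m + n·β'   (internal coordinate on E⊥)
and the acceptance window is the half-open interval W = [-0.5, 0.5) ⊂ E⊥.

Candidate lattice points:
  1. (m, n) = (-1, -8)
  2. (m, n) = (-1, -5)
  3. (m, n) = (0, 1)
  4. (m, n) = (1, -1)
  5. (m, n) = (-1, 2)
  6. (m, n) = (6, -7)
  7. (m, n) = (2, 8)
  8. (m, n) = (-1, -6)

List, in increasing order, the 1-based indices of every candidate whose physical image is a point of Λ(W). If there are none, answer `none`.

Numerically β ≈ 5.19258 and β' = −1/β ≈ -0.19258.
[1] lift (-1,-8): star map gives 0.54066; window check -0.5 ≤ 0.54066 < 0.5 is false → out
[2] lift (-1,-5): star map gives -0.03709; window check -0.5 ≤ -0.03709 < 0.5 is true → IN Λ
[3] lift (0,1): star map gives -0.19258; window check -0.5 ≤ -0.19258 < 0.5 is true → IN Λ
[4] lift (1,-1): star map gives 1.19258; window check -0.5 ≤ 1.19258 < 0.5 is false → out
[5] lift (-1,2): star map gives -1.38516; window check -0.5 ≤ -1.38516 < 0.5 is false → out
[6] lift (6,-7): star map gives 7.34808; window check -0.5 ≤ 7.34808 < 0.5 is false → out
[7] lift (2,8): star map gives 0.45934; window check -0.5 ≤ 0.45934 < 0.5 is true → IN Λ
[8] lift (-1,-6): star map gives 0.15549; window check -0.5 ≤ 0.15549 < 0.5 is true → IN Λ

2, 3, 7, 8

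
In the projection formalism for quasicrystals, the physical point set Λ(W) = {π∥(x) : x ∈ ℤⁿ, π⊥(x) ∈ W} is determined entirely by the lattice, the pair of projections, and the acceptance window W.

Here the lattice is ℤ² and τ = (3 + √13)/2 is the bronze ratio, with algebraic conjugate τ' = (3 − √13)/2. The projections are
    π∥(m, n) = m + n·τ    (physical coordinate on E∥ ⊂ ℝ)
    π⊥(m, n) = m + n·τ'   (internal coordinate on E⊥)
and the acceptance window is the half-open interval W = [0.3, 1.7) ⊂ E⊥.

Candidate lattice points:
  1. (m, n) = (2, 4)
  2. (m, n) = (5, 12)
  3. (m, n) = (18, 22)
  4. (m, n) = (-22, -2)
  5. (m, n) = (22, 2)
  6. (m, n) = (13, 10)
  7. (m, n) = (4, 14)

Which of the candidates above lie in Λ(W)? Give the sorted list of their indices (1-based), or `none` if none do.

1, 2

τ' = (3−√13)/2 ≈ -0.302776.
[1] lift (2,4): star map gives 0.788897; window check 0.3 ≤ 0.788897 < 1.7 is true → IN Λ
[2] lift (5,12): star map gives 1.366692; window check 0.3 ≤ 1.366692 < 1.7 is true → IN Λ
[3] lift (18,22): star map gives 11.338936; window check 0.3 ≤ 11.338936 < 1.7 is false → out
[4] lift (-22,-2): star map gives -21.394449; window check 0.3 ≤ -21.394449 < 1.7 is false → out
[5] lift (22,2): star map gives 21.394449; window check 0.3 ≤ 21.394449 < 1.7 is false → out
[6] lift (13,10): star map gives 9.972244; window check 0.3 ≤ 9.972244 < 1.7 is false → out
[7] lift (4,14): star map gives -0.238859; window check 0.3 ≤ -0.238859 < 1.7 is false → out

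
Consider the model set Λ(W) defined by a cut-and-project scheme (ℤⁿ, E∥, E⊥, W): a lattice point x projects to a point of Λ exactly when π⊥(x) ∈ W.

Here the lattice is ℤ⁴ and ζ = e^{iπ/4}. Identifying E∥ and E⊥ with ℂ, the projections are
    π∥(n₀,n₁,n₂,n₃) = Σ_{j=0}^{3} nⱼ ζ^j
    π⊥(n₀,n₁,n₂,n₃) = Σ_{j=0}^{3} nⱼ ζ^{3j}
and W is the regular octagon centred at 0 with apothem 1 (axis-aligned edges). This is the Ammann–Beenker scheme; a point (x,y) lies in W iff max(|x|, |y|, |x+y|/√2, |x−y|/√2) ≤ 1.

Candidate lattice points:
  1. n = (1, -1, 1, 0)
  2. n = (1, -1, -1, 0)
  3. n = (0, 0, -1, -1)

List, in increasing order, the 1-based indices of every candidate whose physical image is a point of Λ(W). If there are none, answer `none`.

Internal map: ζ^{3j} for j=0..3 gives (1,0), (−√2/2,√2/2), (0,−1), (√2/2,√2/2).
#1 (1, -1, 1, 0): internal (1.70711, -1.70711); octagon support 2.41421 vs apothem 1 → ∉ W
#2 (1, -1, -1, 0): internal (1.70711, 0.29289); octagon support 1.70711 vs apothem 1 → ∉ W
#3 (0, 0, -1, -1): internal (-0.70711, 0.29289); octagon support 0.70711 vs apothem 1 → ∈ W

3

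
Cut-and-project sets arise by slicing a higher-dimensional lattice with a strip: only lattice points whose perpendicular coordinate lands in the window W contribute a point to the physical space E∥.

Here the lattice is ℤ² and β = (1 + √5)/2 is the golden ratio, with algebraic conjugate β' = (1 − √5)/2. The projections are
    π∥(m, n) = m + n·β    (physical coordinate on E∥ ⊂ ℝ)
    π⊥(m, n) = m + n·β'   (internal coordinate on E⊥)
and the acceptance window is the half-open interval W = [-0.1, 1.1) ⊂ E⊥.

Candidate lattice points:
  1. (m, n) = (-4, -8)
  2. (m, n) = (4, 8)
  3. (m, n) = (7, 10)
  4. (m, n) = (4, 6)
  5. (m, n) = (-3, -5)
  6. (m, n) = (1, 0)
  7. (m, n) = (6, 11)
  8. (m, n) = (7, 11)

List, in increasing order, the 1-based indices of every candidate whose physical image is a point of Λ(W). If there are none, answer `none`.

β' = (1−√5)/2 ≈ -0.61803.
#1 (-4,-8): internal coord -4 + (-8)·β' = +0.94427; +0.94427 ∈ [-0.1, 1.1) → IN Λ
#2 (4,8): internal coord 4 + (8)·β' = -0.94427; -0.94427 ∉ [-0.1, 1.1) → out
#3 (7,10): internal coord 7 + (10)·β' = +0.81966; +0.81966 ∈ [-0.1, 1.1) → IN Λ
#4 (4,6): internal coord 4 + (6)·β' = +0.29180; +0.29180 ∈ [-0.1, 1.1) → IN Λ
#5 (-3,-5): internal coord -3 + (-5)·β' = +0.09017; +0.09017 ∈ [-0.1, 1.1) → IN Λ
#6 (1,0): internal coord 1 + (0)·β' = +1.00000; +1.00000 ∈ [-0.1, 1.1) → IN Λ
#7 (6,11): internal coord 6 + (11)·β' = -0.79837; -0.79837 ∉ [-0.1, 1.1) → out
#8 (7,11): internal coord 7 + (11)·β' = +0.20163; +0.20163 ∈ [-0.1, 1.1) → IN Λ

1, 3, 4, 5, 6, 8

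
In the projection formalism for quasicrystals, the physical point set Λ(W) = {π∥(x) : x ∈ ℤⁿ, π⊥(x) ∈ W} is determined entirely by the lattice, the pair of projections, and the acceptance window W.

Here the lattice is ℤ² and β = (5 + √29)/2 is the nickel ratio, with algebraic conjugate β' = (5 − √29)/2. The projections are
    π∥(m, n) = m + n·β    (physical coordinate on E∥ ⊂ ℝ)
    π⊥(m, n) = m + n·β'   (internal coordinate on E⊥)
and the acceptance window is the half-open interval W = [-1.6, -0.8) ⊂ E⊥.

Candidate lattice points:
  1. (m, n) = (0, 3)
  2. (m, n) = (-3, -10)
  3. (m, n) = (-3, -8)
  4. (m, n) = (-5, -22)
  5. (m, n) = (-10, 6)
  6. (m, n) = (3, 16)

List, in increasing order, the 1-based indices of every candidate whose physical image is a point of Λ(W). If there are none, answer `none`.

2, 3

Numerically β ≈ 5.192582 and β' = −1/β ≈ -0.192582.
candidate 1: (m,n)=(0,3) → π∥ = 0+3·β ≈ 15.577747, π⊥ = 0+3·β' ≈ -0.577747 ∉ [-1.6, -0.8) ⇒ out
candidate 2: (m,n)=(-3,-10) → π∥ = -3-10·β ≈ -54.925824, π⊥ = -3-10·β' ≈ -1.074176 ∈ [-1.6, -0.8) ⇒ IN Λ
candidate 3: (m,n)=(-3,-8) → π∥ = -3-8·β ≈ -44.540659, π⊥ = -3-8·β' ≈ -1.459341 ∈ [-1.6, -0.8) ⇒ IN Λ
candidate 4: (m,n)=(-5,-22) → π∥ = -5-22·β ≈ -119.236813, π⊥ = -5-22·β' ≈ -0.763187 ∉ [-1.6, -0.8) ⇒ out
candidate 5: (m,n)=(-10,6) → π∥ = -10+6·β ≈ 21.155494, π⊥ = -10+6·β' ≈ -11.155494 ∉ [-1.6, -0.8) ⇒ out
candidate 6: (m,n)=(3,16) → π∥ = 3+16·β ≈ 86.081318, π⊥ = 3+16·β' ≈ -0.081318 ∉ [-1.6, -0.8) ⇒ out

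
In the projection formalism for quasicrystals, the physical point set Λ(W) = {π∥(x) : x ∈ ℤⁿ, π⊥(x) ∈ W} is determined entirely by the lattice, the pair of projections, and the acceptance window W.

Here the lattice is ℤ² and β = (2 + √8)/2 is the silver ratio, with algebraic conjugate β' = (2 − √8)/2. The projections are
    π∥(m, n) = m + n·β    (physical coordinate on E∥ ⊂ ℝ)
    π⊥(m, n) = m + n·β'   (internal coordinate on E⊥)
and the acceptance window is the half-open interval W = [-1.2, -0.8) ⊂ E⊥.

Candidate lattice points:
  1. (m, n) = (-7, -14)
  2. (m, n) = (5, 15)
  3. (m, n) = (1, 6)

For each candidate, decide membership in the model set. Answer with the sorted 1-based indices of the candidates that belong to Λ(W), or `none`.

none

β' = (2−√8)/2 ≈ -0.414214.
candidate 1: (m,n)=(-7,-14) → π∥ = -7-14·β ≈ -40.798990, π⊥ = -7-14·β' ≈ -1.201010 ∉ [-1.2, -0.8) ⇒ out
candidate 2: (m,n)=(5,15) → π∥ = 5+15·β ≈ 41.213203, π⊥ = 5+15·β' ≈ -1.213203 ∉ [-1.2, -0.8) ⇒ out
candidate 3: (m,n)=(1,6) → π∥ = 1+6·β ≈ 15.485281, π⊥ = 1+6·β' ≈ -1.485281 ∉ [-1.2, -0.8) ⇒ out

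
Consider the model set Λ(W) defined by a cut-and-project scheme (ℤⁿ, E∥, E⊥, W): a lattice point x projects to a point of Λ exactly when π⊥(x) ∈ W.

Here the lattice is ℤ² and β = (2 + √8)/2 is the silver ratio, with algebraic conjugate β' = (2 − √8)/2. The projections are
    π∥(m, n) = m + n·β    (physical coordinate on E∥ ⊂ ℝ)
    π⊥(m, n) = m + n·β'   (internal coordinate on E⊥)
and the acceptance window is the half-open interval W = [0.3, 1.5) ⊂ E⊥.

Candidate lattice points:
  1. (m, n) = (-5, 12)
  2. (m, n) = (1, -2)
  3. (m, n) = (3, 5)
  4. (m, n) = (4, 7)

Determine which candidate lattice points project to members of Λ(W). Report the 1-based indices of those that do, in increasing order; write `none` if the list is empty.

3, 4

Numerically β ≈ 2.414214 and β' = −1/β ≈ -0.414214.
[1] lift (-5,12): star map gives -9.970563; window check 0.3 ≤ -9.970563 < 1.5 is false → out
[2] lift (1,-2): star map gives 1.828427; window check 0.3 ≤ 1.828427 < 1.5 is false → out
[3] lift (3,5): star map gives 0.928932; window check 0.3 ≤ 0.928932 < 1.5 is true → IN Λ
[4] lift (4,7): star map gives 1.100505; window check 0.3 ≤ 1.100505 < 1.5 is true → IN Λ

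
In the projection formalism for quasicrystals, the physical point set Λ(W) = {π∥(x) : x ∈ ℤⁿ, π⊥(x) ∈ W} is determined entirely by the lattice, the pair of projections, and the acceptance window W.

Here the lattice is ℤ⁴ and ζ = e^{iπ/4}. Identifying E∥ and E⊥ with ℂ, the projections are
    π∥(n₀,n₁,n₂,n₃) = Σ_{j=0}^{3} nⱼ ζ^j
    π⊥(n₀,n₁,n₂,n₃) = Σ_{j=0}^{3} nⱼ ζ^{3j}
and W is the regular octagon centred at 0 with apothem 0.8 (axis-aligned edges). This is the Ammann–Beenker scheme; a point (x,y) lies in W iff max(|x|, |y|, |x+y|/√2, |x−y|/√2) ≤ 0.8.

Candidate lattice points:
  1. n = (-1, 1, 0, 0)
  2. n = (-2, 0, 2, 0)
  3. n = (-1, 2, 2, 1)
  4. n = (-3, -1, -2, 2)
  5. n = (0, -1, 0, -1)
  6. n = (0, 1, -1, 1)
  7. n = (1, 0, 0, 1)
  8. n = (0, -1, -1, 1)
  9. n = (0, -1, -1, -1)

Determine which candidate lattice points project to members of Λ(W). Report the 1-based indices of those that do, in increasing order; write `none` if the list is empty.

With ζ = e^{iπ/4} the internal vectors are ζ^0,ζ^3,ζ^6,ζ^9.
candidate 1: n = (-1, 1, 0, 0) → π⊥ ≈ (-1.7071, +0.7071); max(|x|,|y|,|x±y|/√2) = 1.7071 > 0.8 ⇒ ∉ W
candidate 2: n = (-2, 0, 2, 0) → π⊥ ≈ (-2.0000, -2.0000); max(|x|,|y|,|x±y|/√2) = 2.8284 > 0.8 ⇒ ∉ W
candidate 3: n = (-1, 2, 2, 1) → π⊥ ≈ (-1.7071, +0.1213); max(|x|,|y|,|x±y|/√2) = 1.7071 > 0.8 ⇒ ∉ W
candidate 4: n = (-3, -1, -2, 2) → π⊥ ≈ (-0.8787, +2.7071); max(|x|,|y|,|x±y|/√2) = 2.7071 > 0.8 ⇒ ∉ W
candidate 5: n = (0, -1, 0, -1) → π⊥ ≈ (+0.0000, -1.4142); max(|x|,|y|,|x±y|/√2) = 1.4142 > 0.8 ⇒ ∉ W
candidate 6: n = (0, 1, -1, 1) → π⊥ ≈ (+0.0000, +2.4142); max(|x|,|y|,|x±y|/√2) = 2.4142 > 0.8 ⇒ ∉ W
candidate 7: n = (1, 0, 0, 1) → π⊥ ≈ (+1.7071, +0.7071); max(|x|,|y|,|x±y|/√2) = 1.7071 > 0.8 ⇒ ∉ W
candidate 8: n = (0, -1, -1, 1) → π⊥ ≈ (+1.4142, +1.0000); max(|x|,|y|,|x±y|/√2) = 1.7071 > 0.8 ⇒ ∉ W
candidate 9: n = (0, -1, -1, -1) → π⊥ ≈ (+0.0000, -0.4142); max(|x|,|y|,|x±y|/√2) = 0.4142 ≤ 0.8 ⇒ ∈ W

9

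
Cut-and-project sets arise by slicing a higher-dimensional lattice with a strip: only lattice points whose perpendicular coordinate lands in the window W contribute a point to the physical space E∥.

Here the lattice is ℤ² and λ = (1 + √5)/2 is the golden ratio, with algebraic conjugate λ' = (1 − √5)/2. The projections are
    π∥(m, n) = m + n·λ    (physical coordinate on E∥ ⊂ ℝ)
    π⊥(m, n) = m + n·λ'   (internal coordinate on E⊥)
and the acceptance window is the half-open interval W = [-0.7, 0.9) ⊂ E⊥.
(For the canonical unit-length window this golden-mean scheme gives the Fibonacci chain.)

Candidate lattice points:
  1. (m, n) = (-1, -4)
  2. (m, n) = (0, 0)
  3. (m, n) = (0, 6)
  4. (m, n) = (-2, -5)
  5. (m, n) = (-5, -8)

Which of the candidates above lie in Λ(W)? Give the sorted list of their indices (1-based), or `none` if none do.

2, 5

Compute λ' = (1−√5)/2 = -0.6180, so π⊥(m,n) = m -0.6180·n.
#1 (-1,-4): internal coord -1 + (-4)·λ' = +1.4721; +1.4721 ∉ [-0.7, 0.9) → out
#2 (0,0): internal coord 0 + (0)·λ' = +0.0000; +0.0000 ∈ [-0.7, 0.9) → IN Λ
#3 (0,6): internal coord 0 + (6)·λ' = -3.7082; -3.7082 ∉ [-0.7, 0.9) → out
#4 (-2,-5): internal coord -2 + (-5)·λ' = +1.0902; +1.0902 ∉ [-0.7, 0.9) → out
#5 (-5,-8): internal coord -5 + (-8)·λ' = -0.0557; -0.0557 ∈ [-0.7, 0.9) → IN Λ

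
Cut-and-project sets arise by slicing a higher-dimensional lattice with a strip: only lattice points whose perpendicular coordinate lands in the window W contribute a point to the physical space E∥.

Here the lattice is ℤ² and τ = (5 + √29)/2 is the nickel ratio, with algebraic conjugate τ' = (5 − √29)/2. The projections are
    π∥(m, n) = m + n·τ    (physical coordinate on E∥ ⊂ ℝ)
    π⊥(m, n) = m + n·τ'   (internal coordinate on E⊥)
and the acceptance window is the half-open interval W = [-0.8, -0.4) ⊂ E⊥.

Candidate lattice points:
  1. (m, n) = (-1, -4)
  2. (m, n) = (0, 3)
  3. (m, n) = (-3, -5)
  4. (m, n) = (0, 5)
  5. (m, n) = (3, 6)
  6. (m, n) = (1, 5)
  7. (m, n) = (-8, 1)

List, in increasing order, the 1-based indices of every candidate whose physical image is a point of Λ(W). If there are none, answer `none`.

τ' = (5−√29)/2 ≈ -0.1926.
[1] lift (-1,-4): star map gives -0.2297; window check -0.8 ≤ -0.2297 < -0.4 is false → out
[2] lift (0,3): star map gives -0.5777; window check -0.8 ≤ -0.5777 < -0.4 is true → IN Λ
[3] lift (-3,-5): star map gives -2.0371; window check -0.8 ≤ -2.0371 < -0.4 is false → out
[4] lift (0,5): star map gives -0.9629; window check -0.8 ≤ -0.9629 < -0.4 is false → out
[5] lift (3,6): star map gives 1.8445; window check -0.8 ≤ 1.8445 < -0.4 is false → out
[6] lift (1,5): star map gives 0.0371; window check -0.8 ≤ 0.0371 < -0.4 is false → out
[7] lift (-8,1): star map gives -8.1926; window check -0.8 ≤ -8.1926 < -0.4 is false → out

2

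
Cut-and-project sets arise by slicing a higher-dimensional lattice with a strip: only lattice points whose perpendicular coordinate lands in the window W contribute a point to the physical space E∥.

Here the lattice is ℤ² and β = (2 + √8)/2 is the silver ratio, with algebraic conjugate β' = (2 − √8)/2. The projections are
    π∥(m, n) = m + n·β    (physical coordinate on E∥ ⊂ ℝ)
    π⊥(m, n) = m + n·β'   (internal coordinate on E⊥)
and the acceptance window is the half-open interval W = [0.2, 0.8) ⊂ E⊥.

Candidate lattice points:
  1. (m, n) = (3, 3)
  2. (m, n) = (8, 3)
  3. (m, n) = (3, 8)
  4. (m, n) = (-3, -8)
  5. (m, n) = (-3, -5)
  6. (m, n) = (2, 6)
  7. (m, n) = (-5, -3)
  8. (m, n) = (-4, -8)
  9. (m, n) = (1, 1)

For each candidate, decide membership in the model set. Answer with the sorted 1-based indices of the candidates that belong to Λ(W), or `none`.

Compute β' = (2−√8)/2 = -0.414214, so π⊥(m,n) = m -0.414214·n.
[1] lift (3,3): star map gives 1.757359; window check 0.2 ≤ 1.757359 < 0.8 is false → out
[2] lift (8,3): star map gives 6.757359; window check 0.2 ≤ 6.757359 < 0.8 is false → out
[3] lift (3,8): star map gives -0.313708; window check 0.2 ≤ -0.313708 < 0.8 is false → out
[4] lift (-3,-8): star map gives 0.313708; window check 0.2 ≤ 0.313708 < 0.8 is true → IN Λ
[5] lift (-3,-5): star map gives -0.928932; window check 0.2 ≤ -0.928932 < 0.8 is false → out
[6] lift (2,6): star map gives -0.485281; window check 0.2 ≤ -0.485281 < 0.8 is false → out
[7] lift (-5,-3): star map gives -3.757359; window check 0.2 ≤ -3.757359 < 0.8 is false → out
[8] lift (-4,-8): star map gives -0.686292; window check 0.2 ≤ -0.686292 < 0.8 is false → out
[9] lift (1,1): star map gives 0.585786; window check 0.2 ≤ 0.585786 < 0.8 is true → IN Λ

4, 9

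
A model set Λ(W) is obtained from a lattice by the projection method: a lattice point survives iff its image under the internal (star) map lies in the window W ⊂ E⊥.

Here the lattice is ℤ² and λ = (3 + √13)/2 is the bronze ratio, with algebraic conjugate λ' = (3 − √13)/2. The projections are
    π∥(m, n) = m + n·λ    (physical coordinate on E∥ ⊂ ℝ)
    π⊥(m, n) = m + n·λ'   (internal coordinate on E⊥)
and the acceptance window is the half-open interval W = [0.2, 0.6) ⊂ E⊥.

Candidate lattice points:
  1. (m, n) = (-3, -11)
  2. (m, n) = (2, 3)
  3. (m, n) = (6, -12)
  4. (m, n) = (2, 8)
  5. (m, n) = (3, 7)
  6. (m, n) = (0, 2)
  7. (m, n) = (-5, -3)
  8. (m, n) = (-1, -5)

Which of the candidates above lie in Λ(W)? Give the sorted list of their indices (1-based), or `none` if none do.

1, 8

Compute λ' = (3−√13)/2 = -0.3028, so π⊥(m,n) = m -0.3028·n.
candidate 1: (m,n)=(-3,-11) → π∥ = -3-11·λ ≈ -39.3305, π⊥ = -3-11·λ' ≈ 0.3305 ∈ [0.2, 0.6) ⇒ IN Λ
candidate 2: (m,n)=(2,3) → π∥ = 2+3·λ ≈ 11.9083, π⊥ = 2+3·λ' ≈ 1.0917 ∉ [0.2, 0.6) ⇒ out
candidate 3: (m,n)=(6,-12) → π∥ = 6-12·λ ≈ -33.6333, π⊥ = 6-12·λ' ≈ 9.6333 ∉ [0.2, 0.6) ⇒ out
candidate 4: (m,n)=(2,8) → π∥ = 2+8·λ ≈ 28.4222, π⊥ = 2+8·λ' ≈ -0.4222 ∉ [0.2, 0.6) ⇒ out
candidate 5: (m,n)=(3,7) → π∥ = 3+7·λ ≈ 26.1194, π⊥ = 3+7·λ' ≈ 0.8806 ∉ [0.2, 0.6) ⇒ out
candidate 6: (m,n)=(0,2) → π∥ = 0+2·λ ≈ 6.6056, π⊥ = 0+2·λ' ≈ -0.6056 ∉ [0.2, 0.6) ⇒ out
candidate 7: (m,n)=(-5,-3) → π∥ = -5-3·λ ≈ -14.9083, π⊥ = -5-3·λ' ≈ -4.0917 ∉ [0.2, 0.6) ⇒ out
candidate 8: (m,n)=(-1,-5) → π∥ = -1-5·λ ≈ -17.5139, π⊥ = -1-5·λ' ≈ 0.5139 ∈ [0.2, 0.6) ⇒ IN Λ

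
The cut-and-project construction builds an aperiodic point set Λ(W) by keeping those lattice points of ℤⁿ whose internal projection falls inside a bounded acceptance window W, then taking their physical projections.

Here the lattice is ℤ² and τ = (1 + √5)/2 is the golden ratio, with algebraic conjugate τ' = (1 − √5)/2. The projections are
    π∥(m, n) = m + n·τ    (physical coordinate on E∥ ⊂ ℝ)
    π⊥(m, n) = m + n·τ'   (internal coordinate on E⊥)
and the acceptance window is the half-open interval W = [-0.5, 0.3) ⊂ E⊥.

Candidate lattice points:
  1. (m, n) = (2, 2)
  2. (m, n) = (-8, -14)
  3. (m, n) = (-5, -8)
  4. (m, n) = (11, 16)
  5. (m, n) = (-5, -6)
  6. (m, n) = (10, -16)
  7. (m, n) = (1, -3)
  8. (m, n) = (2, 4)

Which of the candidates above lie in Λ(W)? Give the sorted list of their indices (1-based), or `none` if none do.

3, 8

Numerically τ ≈ 1.618034 and τ' = −1/τ ≈ -0.618034.
#1 (2,2): internal coord 2 + (2)·τ' = +0.763932; +0.763932 ∉ [-0.5, 0.3) → out
#2 (-8,-14): internal coord -8 + (-14)·τ' = +0.652476; +0.652476 ∉ [-0.5, 0.3) → out
#3 (-5,-8): internal coord -5 + (-8)·τ' = -0.055728; -0.055728 ∈ [-0.5, 0.3) → IN Λ
#4 (11,16): internal coord 11 + (16)·τ' = +1.111456; +1.111456 ∉ [-0.5, 0.3) → out
#5 (-5,-6): internal coord -5 + (-6)·τ' = -1.291796; -1.291796 ∉ [-0.5, 0.3) → out
#6 (10,-16): internal coord 10 + (-16)·τ' = +19.888544; +19.888544 ∉ [-0.5, 0.3) → out
#7 (1,-3): internal coord 1 + (-3)·τ' = +2.854102; +2.854102 ∉ [-0.5, 0.3) → out
#8 (2,4): internal coord 2 + (4)·τ' = -0.472136; -0.472136 ∈ [-0.5, 0.3) → IN Λ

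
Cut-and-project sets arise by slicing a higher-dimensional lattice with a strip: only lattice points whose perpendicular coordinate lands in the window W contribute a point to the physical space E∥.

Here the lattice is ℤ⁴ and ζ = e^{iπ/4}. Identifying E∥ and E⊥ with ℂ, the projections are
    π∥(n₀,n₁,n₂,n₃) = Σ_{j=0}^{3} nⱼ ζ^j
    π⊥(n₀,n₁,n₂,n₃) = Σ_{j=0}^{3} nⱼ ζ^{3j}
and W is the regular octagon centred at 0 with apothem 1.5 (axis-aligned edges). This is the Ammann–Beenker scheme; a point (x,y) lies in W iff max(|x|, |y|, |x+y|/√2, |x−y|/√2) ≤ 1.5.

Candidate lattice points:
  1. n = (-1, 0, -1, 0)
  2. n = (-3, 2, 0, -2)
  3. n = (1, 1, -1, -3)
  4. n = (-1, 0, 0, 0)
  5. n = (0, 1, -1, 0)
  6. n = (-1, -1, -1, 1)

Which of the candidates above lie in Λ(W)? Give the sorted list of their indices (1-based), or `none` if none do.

1, 4, 6

With ζ = e^{iπ/4} the internal vectors are ζ^0,ζ^3,ζ^6,ζ^9.
#1 (-1, 0, -1, 0): internal (-1.00000, 1.00000); octagon support 1.41421 vs apothem 1.5 → ∈ W
#2 (-3, 2, 0, -2): internal (-5.82843, 0.00000); octagon support 5.82843 vs apothem 1.5 → ∉ W
#3 (1, 1, -1, -3): internal (-1.82843, -0.41421); octagon support 1.82843 vs apothem 1.5 → ∉ W
#4 (-1, 0, 0, 0): internal (-1.00000, 0.00000); octagon support 1.00000 vs apothem 1.5 → ∈ W
#5 (0, 1, -1, 0): internal (-0.70711, 1.70711); octagon support 1.70711 vs apothem 1.5 → ∉ W
#6 (-1, -1, -1, 1): internal (0.41421, 1.00000); octagon support 1.00000 vs apothem 1.5 → ∈ W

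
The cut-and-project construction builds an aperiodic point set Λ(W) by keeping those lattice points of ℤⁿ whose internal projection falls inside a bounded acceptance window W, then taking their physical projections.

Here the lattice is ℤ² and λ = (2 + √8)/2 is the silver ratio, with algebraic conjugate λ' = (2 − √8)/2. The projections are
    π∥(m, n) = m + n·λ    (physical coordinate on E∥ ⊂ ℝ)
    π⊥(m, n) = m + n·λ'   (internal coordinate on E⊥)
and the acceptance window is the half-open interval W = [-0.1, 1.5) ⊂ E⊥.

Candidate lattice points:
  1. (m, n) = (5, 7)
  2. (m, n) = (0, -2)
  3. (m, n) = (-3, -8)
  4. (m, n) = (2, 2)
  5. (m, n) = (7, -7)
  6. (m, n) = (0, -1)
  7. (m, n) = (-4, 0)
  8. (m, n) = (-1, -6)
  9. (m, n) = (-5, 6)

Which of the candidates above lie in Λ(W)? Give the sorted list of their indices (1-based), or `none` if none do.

Numerically λ ≈ 2.4142 and λ' = −1/λ ≈ -0.4142.
candidate 1: (m,n)=(5,7) → π∥ = 5+7·λ ≈ 21.8995, π⊥ = 5+7·λ' ≈ 2.1005 ∉ [-0.1, 1.5) ⇒ out
candidate 2: (m,n)=(0,-2) → π∥ = 0-2·λ ≈ -4.8284, π⊥ = 0-2·λ' ≈ 0.8284 ∈ [-0.1, 1.5) ⇒ IN Λ
candidate 3: (m,n)=(-3,-8) → π∥ = -3-8·λ ≈ -22.3137, π⊥ = -3-8·λ' ≈ 0.3137 ∈ [-0.1, 1.5) ⇒ IN Λ
candidate 4: (m,n)=(2,2) → π∥ = 2+2·λ ≈ 6.8284, π⊥ = 2+2·λ' ≈ 1.1716 ∈ [-0.1, 1.5) ⇒ IN Λ
candidate 5: (m,n)=(7,-7) → π∥ = 7-7·λ ≈ -9.8995, π⊥ = 7-7·λ' ≈ 9.8995 ∉ [-0.1, 1.5) ⇒ out
candidate 6: (m,n)=(0,-1) → π∥ = 0-1·λ ≈ -2.4142, π⊥ = 0-1·λ' ≈ 0.4142 ∈ [-0.1, 1.5) ⇒ IN Λ
candidate 7: (m,n)=(-4,0) → π∥ = -4+0·λ ≈ -4.0000, π⊥ = -4+0·λ' ≈ -4.0000 ∉ [-0.1, 1.5) ⇒ out
candidate 8: (m,n)=(-1,-6) → π∥ = -1-6·λ ≈ -15.4853, π⊥ = -1-6·λ' ≈ 1.4853 ∈ [-0.1, 1.5) ⇒ IN Λ
candidate 9: (m,n)=(-5,6) → π∥ = -5+6·λ ≈ 9.4853, π⊥ = -5+6·λ' ≈ -7.4853 ∉ [-0.1, 1.5) ⇒ out

2, 3, 4, 6, 8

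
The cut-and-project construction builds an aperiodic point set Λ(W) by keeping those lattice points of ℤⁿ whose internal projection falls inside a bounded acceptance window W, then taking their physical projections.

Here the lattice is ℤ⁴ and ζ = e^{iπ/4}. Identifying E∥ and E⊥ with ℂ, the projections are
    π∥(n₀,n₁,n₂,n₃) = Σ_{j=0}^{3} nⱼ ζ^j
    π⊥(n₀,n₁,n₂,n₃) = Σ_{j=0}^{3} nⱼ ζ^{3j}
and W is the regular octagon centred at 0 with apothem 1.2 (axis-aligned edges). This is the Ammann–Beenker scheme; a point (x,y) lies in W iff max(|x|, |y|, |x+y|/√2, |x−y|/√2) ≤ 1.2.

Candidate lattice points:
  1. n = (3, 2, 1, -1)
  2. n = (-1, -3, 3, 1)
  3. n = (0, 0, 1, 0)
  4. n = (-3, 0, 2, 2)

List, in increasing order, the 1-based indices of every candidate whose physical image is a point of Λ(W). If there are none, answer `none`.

Internal map: ζ^{3j} for j=0..3 gives (1,0), (−√2/2,√2/2), (0,−1), (√2/2,√2/2).
#1 (3, 2, 1, -1): internal (0.8787, -0.2929); octagon support 0.8787 vs apothem 1.2 → ∈ W
#2 (-1, -3, 3, 1): internal (1.8284, -4.4142); octagon support 4.4142 vs apothem 1.2 → ∉ W
#3 (0, 0, 1, 0): internal (0.0000, -1.0000); octagon support 1.0000 vs apothem 1.2 → ∈ W
#4 (-3, 0, 2, 2): internal (-1.5858, -0.5858); octagon support 1.5858 vs apothem 1.2 → ∉ W

1, 3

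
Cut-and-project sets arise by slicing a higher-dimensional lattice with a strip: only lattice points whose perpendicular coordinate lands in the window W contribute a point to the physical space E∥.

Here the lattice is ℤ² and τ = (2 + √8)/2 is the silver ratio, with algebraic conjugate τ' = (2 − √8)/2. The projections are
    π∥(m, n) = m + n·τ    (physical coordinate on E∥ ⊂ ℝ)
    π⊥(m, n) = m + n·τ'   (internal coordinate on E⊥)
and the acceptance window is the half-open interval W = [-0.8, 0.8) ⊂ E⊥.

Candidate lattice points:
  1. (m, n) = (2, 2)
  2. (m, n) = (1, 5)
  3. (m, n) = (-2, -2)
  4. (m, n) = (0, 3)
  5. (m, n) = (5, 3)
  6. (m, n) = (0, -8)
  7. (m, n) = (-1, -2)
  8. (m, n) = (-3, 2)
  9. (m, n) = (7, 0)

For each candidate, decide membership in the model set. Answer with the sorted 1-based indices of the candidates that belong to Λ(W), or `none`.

Numerically τ ≈ 2.4142 and τ' = −1/τ ≈ -0.4142.
#1 (2,2): internal coord 2 + (2)·τ' = +1.1716; +1.1716 ∉ [-0.8, 0.8) → out
#2 (1,5): internal coord 1 + (5)·τ' = -1.0711; -1.0711 ∉ [-0.8, 0.8) → out
#3 (-2,-2): internal coord -2 + (-2)·τ' = -1.1716; -1.1716 ∉ [-0.8, 0.8) → out
#4 (0,3): internal coord 0 + (3)·τ' = -1.2426; -1.2426 ∉ [-0.8, 0.8) → out
#5 (5,3): internal coord 5 + (3)·τ' = +3.7574; +3.7574 ∉ [-0.8, 0.8) → out
#6 (0,-8): internal coord 0 + (-8)·τ' = +3.3137; +3.3137 ∉ [-0.8, 0.8) → out
#7 (-1,-2): internal coord -1 + (-2)·τ' = -0.1716; -0.1716 ∈ [-0.8, 0.8) → IN Λ
#8 (-3,2): internal coord -3 + (2)·τ' = -3.8284; -3.8284 ∉ [-0.8, 0.8) → out
#9 (7,0): internal coord 7 + (0)·τ' = +7.0000; +7.0000 ∉ [-0.8, 0.8) → out

7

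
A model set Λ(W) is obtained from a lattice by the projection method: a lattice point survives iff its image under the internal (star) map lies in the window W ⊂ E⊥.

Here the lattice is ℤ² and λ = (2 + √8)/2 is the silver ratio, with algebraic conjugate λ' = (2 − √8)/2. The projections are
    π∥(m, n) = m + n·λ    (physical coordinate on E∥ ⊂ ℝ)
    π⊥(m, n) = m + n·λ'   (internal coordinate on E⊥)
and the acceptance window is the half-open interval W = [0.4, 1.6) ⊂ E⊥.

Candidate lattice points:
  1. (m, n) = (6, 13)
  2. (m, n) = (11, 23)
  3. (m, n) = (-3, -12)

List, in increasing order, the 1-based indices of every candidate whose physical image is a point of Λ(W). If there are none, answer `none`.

Numerically λ ≈ 2.414214 and λ' = −1/λ ≈ -0.414214.
candidate 1: (m,n)=(6,13) → π∥ = 6+13·λ ≈ 37.384776, π⊥ = 6+13·λ' ≈ 0.615224 ∈ [0.4, 1.6) ⇒ IN Λ
candidate 2: (m,n)=(11,23) → π∥ = 11+23·λ ≈ 66.526912, π⊥ = 11+23·λ' ≈ 1.473088 ∈ [0.4, 1.6) ⇒ IN Λ
candidate 3: (m,n)=(-3,-12) → π∥ = -3-12·λ ≈ -31.970563, π⊥ = -3-12·λ' ≈ 1.970563 ∉ [0.4, 1.6) ⇒ out

1, 2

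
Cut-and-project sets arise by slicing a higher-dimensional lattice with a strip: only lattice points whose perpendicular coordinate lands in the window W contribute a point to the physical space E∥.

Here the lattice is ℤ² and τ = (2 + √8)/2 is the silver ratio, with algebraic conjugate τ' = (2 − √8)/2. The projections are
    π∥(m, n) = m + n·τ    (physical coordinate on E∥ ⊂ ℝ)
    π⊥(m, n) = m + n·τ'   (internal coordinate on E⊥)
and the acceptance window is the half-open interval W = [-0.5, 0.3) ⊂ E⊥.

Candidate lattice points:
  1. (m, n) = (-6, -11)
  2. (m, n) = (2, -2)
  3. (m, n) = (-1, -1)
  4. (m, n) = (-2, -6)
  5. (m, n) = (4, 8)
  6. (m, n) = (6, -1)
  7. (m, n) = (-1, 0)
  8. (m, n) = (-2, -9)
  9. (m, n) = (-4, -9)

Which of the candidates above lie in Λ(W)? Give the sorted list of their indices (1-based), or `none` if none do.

τ' = (2−√8)/2 ≈ -0.41421.
#1 (-6,-11): internal coord -6 + (-11)·τ' = -1.44365; -1.44365 ∉ [-0.5, 0.3) → out
#2 (2,-2): internal coord 2 + (-2)·τ' = +2.82843; +2.82843 ∉ [-0.5, 0.3) → out
#3 (-1,-1): internal coord -1 + (-1)·τ' = -0.58579; -0.58579 ∉ [-0.5, 0.3) → out
#4 (-2,-6): internal coord -2 + (-6)·τ' = +0.48528; +0.48528 ∉ [-0.5, 0.3) → out
#5 (4,8): internal coord 4 + (8)·τ' = +0.68629; +0.68629 ∉ [-0.5, 0.3) → out
#6 (6,-1): internal coord 6 + (-1)·τ' = +6.41421; +6.41421 ∉ [-0.5, 0.3) → out
#7 (-1,0): internal coord -1 + (0)·τ' = -1.00000; -1.00000 ∉ [-0.5, 0.3) → out
#8 (-2,-9): internal coord -2 + (-9)·τ' = +1.72792; +1.72792 ∉ [-0.5, 0.3) → out
#9 (-4,-9): internal coord -4 + (-9)·τ' = -0.27208; -0.27208 ∈ [-0.5, 0.3) → IN Λ

9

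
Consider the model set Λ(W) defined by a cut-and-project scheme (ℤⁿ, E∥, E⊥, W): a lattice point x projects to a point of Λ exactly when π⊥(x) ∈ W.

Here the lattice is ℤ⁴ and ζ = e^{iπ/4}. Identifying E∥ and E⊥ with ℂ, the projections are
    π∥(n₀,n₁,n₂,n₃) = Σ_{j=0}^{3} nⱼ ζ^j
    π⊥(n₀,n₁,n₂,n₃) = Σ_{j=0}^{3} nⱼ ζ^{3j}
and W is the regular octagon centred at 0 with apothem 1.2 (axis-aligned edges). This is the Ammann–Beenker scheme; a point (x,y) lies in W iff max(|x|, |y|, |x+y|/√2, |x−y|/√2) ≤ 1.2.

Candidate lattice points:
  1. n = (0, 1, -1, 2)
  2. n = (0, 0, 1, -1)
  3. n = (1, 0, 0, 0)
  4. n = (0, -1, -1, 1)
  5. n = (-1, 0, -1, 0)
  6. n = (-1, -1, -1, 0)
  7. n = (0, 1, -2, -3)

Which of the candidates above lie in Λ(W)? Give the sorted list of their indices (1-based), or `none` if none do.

With ζ = e^{iπ/4} the internal vectors are ζ^0,ζ^3,ζ^6,ζ^9.
candidate 1: n = (0, 1, -1, 2) → π⊥ ≈ (+0.70711, +3.12132); max(|x|,|y|,|x±y|/√2) = 3.12132 > 1.2 ⇒ ∉ W
candidate 2: n = (0, 0, 1, -1) → π⊥ ≈ (-0.70711, -1.70711); max(|x|,|y|,|x±y|/√2) = 1.70711 > 1.2 ⇒ ∉ W
candidate 3: n = (1, 0, 0, 0) → π⊥ ≈ (+1.00000, +0.00000); max(|x|,|y|,|x±y|/√2) = 1.00000 ≤ 1.2 ⇒ ∈ W
candidate 4: n = (0, -1, -1, 1) → π⊥ ≈ (+1.41421, +1.00000); max(|x|,|y|,|x±y|/√2) = 1.70711 > 1.2 ⇒ ∉ W
candidate 5: n = (-1, 0, -1, 0) → π⊥ ≈ (-1.00000, +1.00000); max(|x|,|y|,|x±y|/√2) = 1.41421 > 1.2 ⇒ ∉ W
candidate 6: n = (-1, -1, -1, 0) → π⊥ ≈ (-0.29289, +0.29289); max(|x|,|y|,|x±y|/√2) = 0.41421 ≤ 1.2 ⇒ ∈ W
candidate 7: n = (0, 1, -2, -3) → π⊥ ≈ (-2.82843, +0.58579); max(|x|,|y|,|x±y|/√2) = 2.82843 > 1.2 ⇒ ∉ W

3, 6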